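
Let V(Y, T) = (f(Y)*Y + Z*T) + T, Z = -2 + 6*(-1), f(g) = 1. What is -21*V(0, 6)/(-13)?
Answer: -882/13 ≈ -67.846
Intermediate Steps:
Z = -8 (Z = -2 - 6 = -8)
V(Y, T) = Y - 7*T (V(Y, T) = (1*Y - 8*T) + T = (Y - 8*T) + T = Y - 7*T)
-21*V(0, 6)/(-13) = -21*(0 - 7*6)/(-13) = -21*(0 - 42)*(-1/13) = -21*(-42)*(-1/13) = 882*(-1/13) = -882/13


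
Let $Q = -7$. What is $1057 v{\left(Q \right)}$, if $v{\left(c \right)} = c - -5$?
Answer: $-2114$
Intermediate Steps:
$v{\left(c \right)} = 5 + c$ ($v{\left(c \right)} = c + 5 = 5 + c$)
$1057 v{\left(Q \right)} = 1057 \left(5 - 7\right) = 1057 \left(-2\right) = -2114$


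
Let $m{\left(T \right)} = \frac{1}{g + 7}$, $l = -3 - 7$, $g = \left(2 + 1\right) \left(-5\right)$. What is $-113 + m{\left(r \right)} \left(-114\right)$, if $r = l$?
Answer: $- \frac{395}{4} \approx -98.75$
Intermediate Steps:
$g = -15$ ($g = 3 \left(-5\right) = -15$)
$l = -10$ ($l = -3 - 7 = -10$)
$r = -10$
$m{\left(T \right)} = - \frac{1}{8}$ ($m{\left(T \right)} = \frac{1}{-15 + 7} = \frac{1}{-8} = - \frac{1}{8}$)
$-113 + m{\left(r \right)} \left(-114\right) = -113 - - \frac{57}{4} = -113 + \frac{57}{4} = - \frac{395}{4}$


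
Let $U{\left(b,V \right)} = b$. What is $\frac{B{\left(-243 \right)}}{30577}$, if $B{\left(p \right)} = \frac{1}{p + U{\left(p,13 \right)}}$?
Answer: $- \frac{1}{14860422} \approx -6.7293 \cdot 10^{-8}$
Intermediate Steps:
$B{\left(p \right)} = \frac{1}{2 p}$ ($B{\left(p \right)} = \frac{1}{p + p} = \frac{1}{2 p}$)
$\frac{B{\left(-243 \right)}}{30577} = \frac{\frac{1}{2} \frac{1}{-243}}{30577} = \frac{1}{2} \left(- \frac{1}{243}\right) \frac{1}{30577} = \left(- \frac{1}{486}\right) \frac{1}{30577} = - \frac{1}{14860422}$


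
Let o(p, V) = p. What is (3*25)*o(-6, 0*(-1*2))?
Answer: -450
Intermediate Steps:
(3*25)*o(-6, 0*(-1*2)) = (3*25)*(-6) = 75*(-6) = -450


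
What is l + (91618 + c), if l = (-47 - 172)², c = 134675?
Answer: 274254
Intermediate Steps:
l = 47961 (l = (-219)² = 47961)
l + (91618 + c) = 47961 + (91618 + 134675) = 47961 + 226293 = 274254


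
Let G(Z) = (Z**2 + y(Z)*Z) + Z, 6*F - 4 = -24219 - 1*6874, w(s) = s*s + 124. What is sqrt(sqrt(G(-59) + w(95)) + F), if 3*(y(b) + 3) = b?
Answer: sqrt(-186534 + 60*sqrt(5007))/6 ≈ 71.159*I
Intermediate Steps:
w(s) = 124 + s**2 (w(s) = s**2 + 124 = 124 + s**2)
F = -10363/2 (F = 2/3 + (-24219 - 1*6874)/6 = 2/3 + (-24219 - 6874)/6 = 2/3 + (1/6)*(-31093) = 2/3 - 31093/6 = -10363/2 ≈ -5181.5)
y(b) = -3 + b/3
G(Z) = Z + Z**2 + Z*(-3 + Z/3) (G(Z) = (Z**2 + (-3 + Z/3)*Z) + Z = (Z**2 + Z*(-3 + Z/3)) + Z = Z + Z**2 + Z*(-3 + Z/3))
sqrt(sqrt(G(-59) + w(95)) + F) = sqrt(sqrt((2/3)*(-59)*(-3 + 2*(-59)) + (124 + 95**2)) - 10363/2) = sqrt(sqrt((2/3)*(-59)*(-3 - 118) + (124 + 9025)) - 10363/2) = sqrt(sqrt((2/3)*(-59)*(-121) + 9149) - 10363/2) = sqrt(sqrt(14278/3 + 9149) - 10363/2) = sqrt(sqrt(41725/3) - 10363/2) = sqrt(5*sqrt(5007)/3 - 10363/2) = sqrt(-10363/2 + 5*sqrt(5007)/3)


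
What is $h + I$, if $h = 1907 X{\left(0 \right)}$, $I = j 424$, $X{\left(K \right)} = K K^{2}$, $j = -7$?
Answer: $-2968$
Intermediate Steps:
$X{\left(K \right)} = K^{3}$
$I = -2968$ ($I = \left(-7\right) 424 = -2968$)
$h = 0$ ($h = 1907 \cdot 0^{3} = 1907 \cdot 0 = 0$)
$h + I = 0 - 2968 = -2968$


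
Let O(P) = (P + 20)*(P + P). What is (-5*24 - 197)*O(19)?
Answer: -469794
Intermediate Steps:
O(P) = 2*P*(20 + P) (O(P) = (20 + P)*(2*P) = 2*P*(20 + P))
(-5*24 - 197)*O(19) = (-5*24 - 197)*(2*19*(20 + 19)) = (-120 - 197)*(2*19*39) = -317*1482 = -469794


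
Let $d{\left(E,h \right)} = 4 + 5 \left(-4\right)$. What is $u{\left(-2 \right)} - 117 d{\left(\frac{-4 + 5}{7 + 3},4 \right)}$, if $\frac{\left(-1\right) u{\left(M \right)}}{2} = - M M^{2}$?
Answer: $1856$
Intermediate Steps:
$d{\left(E,h \right)} = -16$ ($d{\left(E,h \right)} = 4 - 20 = -16$)
$u{\left(M \right)} = 2 M^{3}$ ($u{\left(M \right)} = - 2 \left(- M M^{2}\right) = - 2 \left(- M^{3}\right) = 2 M^{3}$)
$u{\left(-2 \right)} - 117 d{\left(\frac{-4 + 5}{7 + 3},4 \right)} = 2 \left(-2\right)^{3} - -1872 = 2 \left(-8\right) + 1872 = -16 + 1872 = 1856$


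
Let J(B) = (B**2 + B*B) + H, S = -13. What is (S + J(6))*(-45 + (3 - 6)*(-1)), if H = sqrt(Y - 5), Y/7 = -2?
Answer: -2478 - 42*I*sqrt(19) ≈ -2478.0 - 183.07*I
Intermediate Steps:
Y = -14 (Y = 7*(-2) = -14)
H = I*sqrt(19) (H = sqrt(-14 - 5) = sqrt(-19) = I*sqrt(19) ≈ 4.3589*I)
J(B) = 2*B**2 + I*sqrt(19) (J(B) = (B**2 + B*B) + I*sqrt(19) = (B**2 + B**2) + I*sqrt(19) = 2*B**2 + I*sqrt(19))
(S + J(6))*(-45 + (3 - 6)*(-1)) = (-13 + (2*6**2 + I*sqrt(19)))*(-45 + (3 - 6)*(-1)) = (-13 + (2*36 + I*sqrt(19)))*(-45 - 3*(-1)) = (-13 + (72 + I*sqrt(19)))*(-45 + 3) = (59 + I*sqrt(19))*(-42) = -2478 - 42*I*sqrt(19)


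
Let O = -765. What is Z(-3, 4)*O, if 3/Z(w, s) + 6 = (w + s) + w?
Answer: 2295/8 ≈ 286.88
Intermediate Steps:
Z(w, s) = 3/(-6 + s + 2*w) (Z(w, s) = 3/(-6 + ((w + s) + w)) = 3/(-6 + ((s + w) + w)) = 3/(-6 + (s + 2*w)) = 3/(-6 + s + 2*w))
Z(-3, 4)*O = (3/(-6 + 4 + 2*(-3)))*(-765) = (3/(-6 + 4 - 6))*(-765) = (3/(-8))*(-765) = (3*(-⅛))*(-765) = -3/8*(-765) = 2295/8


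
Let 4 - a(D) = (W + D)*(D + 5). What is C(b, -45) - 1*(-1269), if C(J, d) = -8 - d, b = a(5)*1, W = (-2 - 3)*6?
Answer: 1306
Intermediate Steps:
W = -30 (W = -5*6 = -30)
a(D) = 4 - (-30 + D)*(5 + D) (a(D) = 4 - (-30 + D)*(D + 5) = 4 - (-30 + D)*(5 + D))
b = 254 (b = (154 - 1*5**2 + 25*5)*1 = (154 - 1*25 + 125)*1 = (154 - 25 + 125)*1 = 254*1 = 254)
C(b, -45) - 1*(-1269) = (-8 - 1*(-45)) - 1*(-1269) = (-8 + 45) + 1269 = 37 + 1269 = 1306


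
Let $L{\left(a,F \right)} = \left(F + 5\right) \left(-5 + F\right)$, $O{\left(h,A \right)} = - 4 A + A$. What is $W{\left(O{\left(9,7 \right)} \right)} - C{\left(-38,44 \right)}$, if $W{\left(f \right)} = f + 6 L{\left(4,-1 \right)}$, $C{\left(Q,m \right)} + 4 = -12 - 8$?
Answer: $-141$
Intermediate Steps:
$O{\left(h,A \right)} = - 3 A$
$L{\left(a,F \right)} = \left(-5 + F\right) \left(5 + F\right)$ ($L{\left(a,F \right)} = \left(5 + F\right) \left(-5 + F\right) = \left(-5 + F\right) \left(5 + F\right)$)
$C{\left(Q,m \right)} = -24$ ($C{\left(Q,m \right)} = -4 - 20 = -24$)
$W{\left(f \right)} = -144 + f$ ($W{\left(f \right)} = f + 6 \left(-25 + \left(-1\right)^{2}\right) = f + 6 \left(-25 + 1\right) = f + 6 \left(-24\right) = f - 144 = -144 + f$)
$W{\left(O{\left(9,7 \right)} \right)} - C{\left(-38,44 \right)} = \left(-144 - 21\right) - -24 = \left(-144 - 21\right) + 24 = -165 + 24 = -141$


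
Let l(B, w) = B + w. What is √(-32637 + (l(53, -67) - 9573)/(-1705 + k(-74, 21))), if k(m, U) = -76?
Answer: I*√103506216710/1781 ≈ 180.64*I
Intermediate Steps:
√(-32637 + (l(53, -67) - 9573)/(-1705 + k(-74, 21))) = √(-32637 + ((53 - 67) - 9573)/(-1705 - 76)) = √(-32637 + (-14 - 9573)/(-1781)) = √(-32637 - 9587*(-1/1781)) = √(-32637 + 9587/1781) = √(-58116910/1781) = I*√103506216710/1781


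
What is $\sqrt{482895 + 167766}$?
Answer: $\sqrt{650661} \approx 806.64$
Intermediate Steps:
$\sqrt{482895 + 167766} = \sqrt{650661}$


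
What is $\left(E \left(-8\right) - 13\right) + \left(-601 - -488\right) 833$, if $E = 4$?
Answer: $-94174$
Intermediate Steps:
$\left(E \left(-8\right) - 13\right) + \left(-601 - -488\right) 833 = \left(4 \left(-8\right) - 13\right) + \left(-601 - -488\right) 833 = \left(-32 - 13\right) + \left(-601 + 488\right) 833 = -45 - 94129 = -94174$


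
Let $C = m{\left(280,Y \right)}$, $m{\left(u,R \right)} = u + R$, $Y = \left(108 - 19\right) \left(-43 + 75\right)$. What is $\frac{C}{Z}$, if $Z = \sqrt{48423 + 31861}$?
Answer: $\frac{1564 \sqrt{20071}}{20071} \approx 11.04$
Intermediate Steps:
$Z = 2 \sqrt{20071}$ ($Z = \sqrt{80284} = 2 \sqrt{20071} \approx 283.34$)
$Y = 2848$ ($Y = 89 \cdot 32 = 2848$)
$m{\left(u,R \right)} = R + u$
$C = 3128$ ($C = 2848 + 280 = 3128$)
$\frac{C}{Z} = \frac{3128}{2 \sqrt{20071}} = 3128 \frac{\sqrt{20071}}{40142} = \frac{1564 \sqrt{20071}}{20071}$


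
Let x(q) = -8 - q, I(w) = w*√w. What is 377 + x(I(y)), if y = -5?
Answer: 369 + 5*I*√5 ≈ 369.0 + 11.18*I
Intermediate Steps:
I(w) = w^(3/2)
377 + x(I(y)) = 377 + (-8 - (-5)^(3/2)) = 377 + (-8 - (-5)*I*√5) = 377 + (-8 + 5*I*√5) = 369 + 5*I*√5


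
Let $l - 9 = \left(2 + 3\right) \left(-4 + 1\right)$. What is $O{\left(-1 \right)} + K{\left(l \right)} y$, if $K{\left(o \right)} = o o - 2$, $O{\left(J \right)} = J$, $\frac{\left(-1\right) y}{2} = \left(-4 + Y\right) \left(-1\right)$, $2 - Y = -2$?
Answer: $-1$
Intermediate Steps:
$Y = 4$ ($Y = 2 - -2 = 2 + 2 = 4$)
$y = 0$ ($y = - 2 \left(-4 + 4\right) \left(-1\right) = - 2 \cdot 0 \left(-1\right) = \left(-2\right) 0 = 0$)
$l = -6$ ($l = 9 + \left(2 + 3\right) \left(-4 + 1\right) = 9 + 5 \left(-3\right) = 9 - 15 = -6$)
$K{\left(o \right)} = -2 + o^{2}$ ($K{\left(o \right)} = o^{2} - 2 = -2 + o^{2}$)
$O{\left(-1 \right)} + K{\left(l \right)} y = -1 + \left(-2 + \left(-6\right)^{2}\right) 0 = -1 + \left(-2 + 36\right) 0 = -1 + 34 \cdot 0 = -1 + 0 = -1$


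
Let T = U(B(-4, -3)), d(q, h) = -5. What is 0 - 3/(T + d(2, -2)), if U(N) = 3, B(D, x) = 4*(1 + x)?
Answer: 3/2 ≈ 1.5000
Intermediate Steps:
B(D, x) = 4 + 4*x
T = 3
0 - 3/(T + d(2, -2)) = 0 - 3/(3 - 5) = 0 - 3/(-2) = 0 - 1/2*(-3) = 0 + 3/2 = 3/2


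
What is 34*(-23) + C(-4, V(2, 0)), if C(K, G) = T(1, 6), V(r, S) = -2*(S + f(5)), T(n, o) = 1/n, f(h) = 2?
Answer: -781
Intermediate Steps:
T(n, o) = 1/n
V(r, S) = -4 - 2*S (V(r, S) = -2*(S + 2) = -2*(2 + S) = -4 - 2*S)
C(K, G) = 1 (C(K, G) = 1/1 = 1)
34*(-23) + C(-4, V(2, 0)) = 34*(-23) + 1 = -782 + 1 = -781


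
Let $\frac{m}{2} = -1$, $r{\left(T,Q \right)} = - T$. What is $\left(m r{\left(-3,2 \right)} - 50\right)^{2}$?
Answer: $3136$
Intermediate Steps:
$m = -2$ ($m = 2 \left(-1\right) = -2$)
$\left(m r{\left(-3,2 \right)} - 50\right)^{2} = \left(- 2 \left(\left(-1\right) \left(-3\right)\right) - 50\right)^{2} = \left(\left(-2\right) 3 - 50\right)^{2} = \left(-6 - 50\right)^{2} = \left(-56\right)^{2} = 3136$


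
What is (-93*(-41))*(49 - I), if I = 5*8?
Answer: 34317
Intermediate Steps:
I = 40
(-93*(-41))*(49 - I) = (-93*(-41))*(49 - 1*40) = 3813*(49 - 40) = 3813*9 = 34317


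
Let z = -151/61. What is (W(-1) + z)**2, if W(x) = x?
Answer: 44944/3721 ≈ 12.078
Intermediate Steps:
z = -151/61 (z = -151*1/61 = -151/61 ≈ -2.4754)
(W(-1) + z)**2 = (-1 - 151/61)**2 = (-212/61)**2 = 44944/3721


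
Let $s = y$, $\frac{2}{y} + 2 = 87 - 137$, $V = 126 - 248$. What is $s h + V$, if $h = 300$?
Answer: $- \frac{1736}{13} \approx -133.54$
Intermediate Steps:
$V = -122$
$y = - \frac{1}{26}$ ($y = \frac{2}{-2 + \left(87 - 137\right)} = \frac{2}{-2 - 50} = \frac{2}{-52} = 2 \left(- \frac{1}{52}\right) = - \frac{1}{26} \approx -0.038462$)
$s = - \frac{1}{26} \approx -0.038462$
$s h + V = \left(- \frac{1}{26}\right) 300 - 122 = - \frac{150}{13} - 122 = - \frac{1736}{13}$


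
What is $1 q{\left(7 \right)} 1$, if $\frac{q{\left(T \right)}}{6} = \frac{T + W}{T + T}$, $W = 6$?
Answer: $\frac{39}{7} \approx 5.5714$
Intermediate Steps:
$q{\left(T \right)} = \frac{3 \left(6 + T\right)}{T}$ ($q{\left(T \right)} = 6 \frac{T + 6}{T + T} = 6 \frac{6 + T}{2 T} = \frac{3 \left(6 + T\right)}{T}$)
$1 q{\left(7 \right)} 1 = 1 \left(3 + \frac{18}{7}\right) 1 = 1 \cdot \frac{39}{7} \cdot 1 = \frac{39}{7} \cdot 1 = \frac{39}{7}$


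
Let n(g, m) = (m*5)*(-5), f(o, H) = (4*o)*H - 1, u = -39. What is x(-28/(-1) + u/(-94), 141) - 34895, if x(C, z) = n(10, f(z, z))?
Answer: -2022970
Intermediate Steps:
f(o, H) = -1 + 4*H*o (f(o, H) = 4*H*o - 1 = -1 + 4*H*o)
n(g, m) = -25*m (n(g, m) = (5*m)*(-5) = -25*m)
x(C, z) = 25 - 100*z² (x(C, z) = -25*(-1 + 4*z*z) = -25*(-1 + 4*z²) = 25 - 100*z²)
x(-28/(-1) + u/(-94), 141) - 34895 = (25 - 100*141²) - 34895 = (25 - 100*19881) - 34895 = (25 - 1988100) - 34895 = -1988075 - 34895 = -2022970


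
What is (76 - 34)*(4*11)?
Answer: 1848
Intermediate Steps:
(76 - 34)*(4*11) = 42*44 = 1848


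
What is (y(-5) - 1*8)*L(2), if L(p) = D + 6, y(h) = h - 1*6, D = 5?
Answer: -209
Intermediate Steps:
y(h) = -6 + h (y(h) = h - 6 = -6 + h)
L(p) = 11 (L(p) = 5 + 6 = 11)
(y(-5) - 1*8)*L(2) = ((-6 - 5) - 1*8)*11 = (-11 - 8)*11 = -19*11 = -209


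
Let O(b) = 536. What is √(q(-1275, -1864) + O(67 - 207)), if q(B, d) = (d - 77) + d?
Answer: I*√3269 ≈ 57.175*I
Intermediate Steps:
q(B, d) = -77 + 2*d (q(B, d) = (-77 + d) + d = -77 + 2*d)
√(q(-1275, -1864) + O(67 - 207)) = √((-77 + 2*(-1864)) + 536) = √((-77 - 3728) + 536) = √(-3805 + 536) = √(-3269) = I*√3269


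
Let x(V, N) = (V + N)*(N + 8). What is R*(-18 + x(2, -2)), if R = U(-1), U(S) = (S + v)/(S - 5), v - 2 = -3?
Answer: -6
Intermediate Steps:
v = -1 (v = 2 - 3 = -1)
x(V, N) = (8 + N)*(N + V) (x(V, N) = (N + V)*(8 + N) = (8 + N)*(N + V))
U(S) = (-1 + S)/(-5 + S) (U(S) = (S - 1)/(S - 5) = (-1 + S)/(-5 + S))
R = 1/3 (R = (-1 - 1)/(-5 - 1) = -2/(-6) = -1/6*(-2) = 1/3 ≈ 0.33333)
R*(-18 + x(2, -2)) = (-18 + ((-2)**2 + 8*(-2) + 8*2 - 2*2))/3 = (-18 + (4 - 16 + 16 - 4))/3 = (-18 + 0)/3 = (1/3)*(-18) = -6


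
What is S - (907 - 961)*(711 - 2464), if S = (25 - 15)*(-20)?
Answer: -94862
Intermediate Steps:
S = -200 (S = 10*(-20) = -200)
S - (907 - 961)*(711 - 2464) = -200 - (907 - 961)*(711 - 2464) = -200 - (-54)*(-1753) = -200 - 1*94662 = -200 - 94662 = -94862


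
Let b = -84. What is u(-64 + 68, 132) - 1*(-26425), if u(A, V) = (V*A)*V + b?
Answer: 96037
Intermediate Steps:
u(A, V) = -84 + A*V² (u(A, V) = (V*A)*V - 84 = (A*V)*V - 84 = A*V² - 84 = -84 + A*V²)
u(-64 + 68, 132) - 1*(-26425) = (-84 + (-64 + 68)*132²) - 1*(-26425) = (-84 + 4*17424) + 26425 = (-84 + 69696) + 26425 = 69612 + 26425 = 96037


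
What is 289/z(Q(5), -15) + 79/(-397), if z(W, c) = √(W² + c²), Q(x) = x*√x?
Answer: -79/397 + 289*√14/70 ≈ 15.249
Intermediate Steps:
Q(x) = x^(3/2)
289/z(Q(5), -15) + 79/(-397) = 289/(√((5^(3/2))² + (-15)²)) + 79/(-397) = 289/(√((5*√5)² + 225)) + 79*(-1/397) = 289/(√(125 + 225)) - 79/397 = 289/(√350) - 79/397 = 289/((5*√14)) - 79/397 = 289*(√14/70) - 79/397 = 289*√14/70 - 79/397 = -79/397 + 289*√14/70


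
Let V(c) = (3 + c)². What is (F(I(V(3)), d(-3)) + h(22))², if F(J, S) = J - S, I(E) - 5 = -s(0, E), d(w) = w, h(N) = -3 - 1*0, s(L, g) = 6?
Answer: 1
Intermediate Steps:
h(N) = -3 (h(N) = -3 + 0 = -3)
I(E) = -1 (I(E) = 5 - 1*6 = 5 - 6 = -1)
(F(I(V(3)), d(-3)) + h(22))² = ((-1 - 1*(-3)) - 3)² = ((-1 + 3) - 3)² = (2 - 3)² = (-1)² = 1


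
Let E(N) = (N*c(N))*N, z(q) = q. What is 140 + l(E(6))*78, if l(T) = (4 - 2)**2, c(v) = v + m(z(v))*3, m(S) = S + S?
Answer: 452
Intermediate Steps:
m(S) = 2*S
c(v) = 7*v (c(v) = v + (2*v)*3 = v + 6*v = 7*v)
E(N) = 7*N**3 (E(N) = (N*(7*N))*N = (7*N**2)*N = 7*N**3)
l(T) = 4 (l(T) = 2**2 = 4)
140 + l(E(6))*78 = 140 + 4*78 = 140 + 312 = 452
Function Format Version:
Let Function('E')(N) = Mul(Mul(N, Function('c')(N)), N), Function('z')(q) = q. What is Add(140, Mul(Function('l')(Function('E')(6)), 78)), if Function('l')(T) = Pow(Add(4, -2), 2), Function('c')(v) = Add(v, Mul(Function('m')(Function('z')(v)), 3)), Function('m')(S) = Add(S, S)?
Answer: 452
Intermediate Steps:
Function('m')(S) = Mul(2, S)
Function('c')(v) = Mul(7, v) (Function('c')(v) = Add(v, Mul(Mul(2, v), 3)) = Add(v, Mul(6, v)) = Mul(7, v))
Function('E')(N) = Mul(7, Pow(N, 3)) (Function('E')(N) = Mul(Mul(N, Mul(7, N)), N) = Mul(Mul(7, Pow(N, 2)), N) = Mul(7, Pow(N, 3)))
Function('l')(T) = 4 (Function('l')(T) = Pow(2, 2) = 4)
Add(140, Mul(Function('l')(Function('E')(6)), 78)) = Add(140, Mul(4, 78)) = Add(140, 312) = 452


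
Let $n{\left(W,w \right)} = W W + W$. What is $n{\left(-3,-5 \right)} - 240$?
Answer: $-234$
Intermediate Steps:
$n{\left(W,w \right)} = W + W^{2}$ ($n{\left(W,w \right)} = W^{2} + W = W + W^{2}$)
$n{\left(-3,-5 \right)} - 240 = - 3 \left(1 - 3\right) - 240 = \left(-3\right) \left(-2\right) - 240 = 6 - 240 = -234$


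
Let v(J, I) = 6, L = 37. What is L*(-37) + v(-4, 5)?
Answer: -1363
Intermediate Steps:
L*(-37) + v(-4, 5) = 37*(-37) + 6 = -1369 + 6 = -1363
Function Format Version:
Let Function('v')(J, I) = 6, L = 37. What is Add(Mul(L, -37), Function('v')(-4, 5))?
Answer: -1363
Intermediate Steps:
Add(Mul(L, -37), Function('v')(-4, 5)) = Add(Mul(37, -37), 6) = Add(-1369, 6) = -1363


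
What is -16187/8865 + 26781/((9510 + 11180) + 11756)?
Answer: -287789837/287633790 ≈ -1.0005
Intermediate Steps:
-16187/8865 + 26781/((9510 + 11180) + 11756) = -16187*1/8865 + 26781/(20690 + 11756) = -16187/8865 + 26781/32446 = -287789837/287633790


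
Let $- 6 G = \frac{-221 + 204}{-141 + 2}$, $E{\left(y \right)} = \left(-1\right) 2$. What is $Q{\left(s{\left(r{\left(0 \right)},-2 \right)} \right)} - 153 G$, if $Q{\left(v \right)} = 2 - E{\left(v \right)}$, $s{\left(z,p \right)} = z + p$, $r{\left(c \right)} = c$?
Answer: $\frac{1979}{278} \approx 7.1187$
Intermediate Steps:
$E{\left(y \right)} = -2$
$s{\left(z,p \right)} = p + z$
$G = - \frac{17}{834}$ ($G = - \frac{\left(-221 + 204\right) \frac{1}{-141 + 2}}{6} = - \frac{\left(-17\right) \frac{1}{-139}}{6} = - \frac{\left(-17\right) \left(- \frac{1}{139}\right)}{6} = \left(- \frac{1}{6}\right) \frac{17}{139} = - \frac{17}{834} \approx -0.020384$)
$Q{\left(v \right)} = 4$ ($Q{\left(v \right)} = 2 - -2 = 2 + 2 = 4$)
$Q{\left(s{\left(r{\left(0 \right)},-2 \right)} \right)} - 153 G = 4 - - \frac{867}{278} = 4 + \frac{867}{278} = \frac{1979}{278}$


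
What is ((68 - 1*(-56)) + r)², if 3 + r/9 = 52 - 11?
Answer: 217156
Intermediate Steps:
r = 342 (r = -27 + 9*(52 - 11) = -27 + 9*41 = -27 + 369 = 342)
((68 - 1*(-56)) + r)² = ((68 - 1*(-56)) + 342)² = ((68 + 56) + 342)² = (124 + 342)² = 466² = 217156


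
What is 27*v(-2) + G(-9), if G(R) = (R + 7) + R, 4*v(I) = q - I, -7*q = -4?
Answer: 89/14 ≈ 6.3571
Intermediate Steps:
q = 4/7 (q = -1/7*(-4) = 4/7 ≈ 0.57143)
v(I) = 1/7 - I/4 (v(I) = (4/7 - I)/4 = 1/7 - I/4)
G(R) = 7 + 2*R (G(R) = (7 + R) + R = 7 + 2*R)
27*v(-2) + G(-9) = 27*(1/7 - 1/4*(-2)) + (7 + 2*(-9)) = 27*(1/7 + 1/2) + (7 - 18) = 27*(9/14) - 11 = 243/14 - 11 = 89/14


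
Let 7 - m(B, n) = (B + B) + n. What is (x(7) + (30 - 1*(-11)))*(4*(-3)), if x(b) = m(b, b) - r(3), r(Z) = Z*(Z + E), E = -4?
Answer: -360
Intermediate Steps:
m(B, n) = 7 - n - 2*B (m(B, n) = 7 - ((B + B) + n) = 7 - (2*B + n) = 7 - (n + 2*B) = 7 + (-n - 2*B) = 7 - n - 2*B)
r(Z) = Z*(-4 + Z) (r(Z) = Z*(Z - 4) = Z*(-4 + Z))
x(b) = 10 - 3*b (x(b) = (7 - b - 2*b) - 3*(-4 + 3) = (7 - 3*b) - 3*(-1) = (7 - 3*b) - 1*(-3) = (7 - 3*b) + 3 = 10 - 3*b)
(x(7) + (30 - 1*(-11)))*(4*(-3)) = ((10 - 3*7) + (30 - 1*(-11)))*(4*(-3)) = ((10 - 21) + (30 + 11))*(-12) = (-11 + 41)*(-12) = 30*(-12) = -360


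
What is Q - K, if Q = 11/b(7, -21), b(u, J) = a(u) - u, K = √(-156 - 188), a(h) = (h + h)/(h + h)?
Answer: -11/6 - 2*I*√86 ≈ -1.8333 - 18.547*I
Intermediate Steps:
a(h) = 1 (a(h) = (2*h)/((2*h)) = (2*h)*(1/(2*h)) = 1)
K = 2*I*√86 (K = √(-344) = 2*I*√86 ≈ 18.547*I)
b(u, J) = 1 - u
Q = -11/6 (Q = 11/(1 - 1*7) = 11/(1 - 7) = 11/(-6) = 11*(-⅙) = -11/6 ≈ -1.8333)
Q - K = -11/6 - 2*I*√86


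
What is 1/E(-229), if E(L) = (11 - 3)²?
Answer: 1/64 ≈ 0.015625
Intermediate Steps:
E(L) = 64 (E(L) = 8² = 64)
1/E(-229) = 1/64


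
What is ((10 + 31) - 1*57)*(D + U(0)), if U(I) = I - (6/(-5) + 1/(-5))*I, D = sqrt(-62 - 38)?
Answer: -160*I ≈ -160.0*I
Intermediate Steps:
D = 10*I (D = sqrt(-100) = 10*I ≈ 10.0*I)
U(I) = 12*I/5 (U(I) = I - (6*(-1/5) + 1*(-1/5))*I = I - (-6/5 - 1/5)*I = I - (-7)*I/5 = I + 7*I/5 = 12*I/5)
((10 + 31) - 1*57)*(D + U(0)) = ((10 + 31) - 1*57)*(10*I + (12/5)*0) = (41 - 57)*(10*I + 0) = -160*I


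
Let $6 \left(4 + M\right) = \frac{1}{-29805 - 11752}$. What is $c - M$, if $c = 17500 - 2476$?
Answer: $\frac{3747111577}{249342} \approx 15028.0$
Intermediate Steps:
$c = 15024$
$M = - \frac{997369}{249342}$ ($M = -4 + \frac{1}{6 \left(-29805 - 11752\right)} = -4 + \frac{1}{6 \left(-41557\right)} = -4 + \frac{1}{6} \left(- \frac{1}{41557}\right) = -4 - \frac{1}{249342} = - \frac{997369}{249342} \approx -4.0$)
$c - M = 15024 - - \frac{997369}{249342} = 15024 + \frac{997369}{249342} = \frac{3747111577}{249342}$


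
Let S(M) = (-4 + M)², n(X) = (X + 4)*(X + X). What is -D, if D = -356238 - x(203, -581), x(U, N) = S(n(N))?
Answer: 449530377138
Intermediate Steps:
n(X) = 2*X*(4 + X) (n(X) = (4 + X)*(2*X) = 2*X*(4 + X))
x(U, N) = (-4 + 2*N*(4 + N))²
D = -449530377138 (D = -356238 - 4*(-2 - 581*(4 - 581))² = -356238 - 4*(-2 - 581*(-577))² = -356238 - 4*(-2 + 335237)² = -356238 - 4*335235² = -356238 - 4*112382505225 = -356238 - 1*449530020900 = -356238 - 449530020900 = -449530377138)
-D = -1*(-449530377138) = 449530377138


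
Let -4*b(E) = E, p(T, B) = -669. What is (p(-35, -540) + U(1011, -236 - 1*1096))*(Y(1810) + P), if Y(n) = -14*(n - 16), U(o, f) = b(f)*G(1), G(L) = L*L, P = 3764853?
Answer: -1256551632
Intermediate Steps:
b(E) = -E/4
G(L) = L²
U(o, f) = -f/4 (U(o, f) = -f/4*1² = -f/4*1 = -f/4)
Y(n) = 224 - 14*n (Y(n) = -14*(-16 + n) = 224 - 14*n)
(p(-35, -540) + U(1011, -236 - 1*1096))*(Y(1810) + P) = (-669 - (-236 - 1*1096)/4)*((224 - 14*1810) + 3764853) = (-669 - (-236 - 1096)/4)*((224 - 25340) + 3764853) = (-669 - ¼*(-1332))*(-25116 + 3764853) = (-669 + 333)*3739737 = -336*3739737 = -1256551632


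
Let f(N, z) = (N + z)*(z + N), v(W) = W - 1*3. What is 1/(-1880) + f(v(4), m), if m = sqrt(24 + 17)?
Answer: 78959/1880 + 2*sqrt(41) ≈ 54.806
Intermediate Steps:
v(W) = -3 + W (v(W) = W - 3 = -3 + W)
m = sqrt(41) ≈ 6.4031
f(N, z) = (N + z)**2 (f(N, z) = (N + z)*(N + z) = (N + z)**2)
1/(-1880) + f(v(4), m) = 1/(-1880) + ((-3 + 4) + sqrt(41))**2 = -1/1880 + (1 + sqrt(41))**2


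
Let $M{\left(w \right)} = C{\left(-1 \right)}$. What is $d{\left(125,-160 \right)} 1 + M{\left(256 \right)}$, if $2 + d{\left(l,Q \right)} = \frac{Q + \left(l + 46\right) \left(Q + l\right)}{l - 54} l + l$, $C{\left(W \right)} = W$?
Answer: $- \frac{759463}{71} \approx -10697.0$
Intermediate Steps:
$M{\left(w \right)} = -1$
$d{\left(l,Q \right)} = -2 + l + \frac{l \left(Q + \left(46 + l\right) \left(Q + l\right)\right)}{-54 + l}$ ($d{\left(l,Q \right)} = -2 + \left(\frac{Q + \left(l + 46\right) \left(Q + l\right)}{l - 54} l + l\right) = -2 + \left(\frac{Q + \left(46 + l\right) \left(Q + l\right)}{-54 + l} l + l\right) = -2 + \left(\frac{l \left(Q + \left(46 + l\right) \left(Q + l\right)\right)}{-54 + l} + l\right) = -2 + \left(l + \frac{l \left(Q + \left(46 + l\right) \left(Q + l\right)\right)}{-54 + l}\right) = -2 + l + \frac{l \left(Q + \left(46 + l\right) \left(Q + l\right)\right)}{-54 + l}$)
$d{\left(125,-160 \right)} 1 + M{\left(256 \right)} = \frac{108 + 125^{3} - 7000 + 47 \cdot 125^{2} - 160 \cdot 125^{2} + 47 \left(-160\right) 125}{-54 + 125} \cdot 1 - 1 = \frac{108 + 1953125 - 7000 + 47 \cdot 15625 - 2500000 - 940000}{71} \cdot 1 - 1 = \frac{108 + 1953125 - 7000 + 734375 - 2500000 - 940000}{71} \cdot 1 - 1 = \frac{1}{71} \left(-759392\right) 1 - 1 = \left(- \frac{759392}{71}\right) 1 - 1 = - \frac{759392}{71} - 1 = - \frac{759463}{71}$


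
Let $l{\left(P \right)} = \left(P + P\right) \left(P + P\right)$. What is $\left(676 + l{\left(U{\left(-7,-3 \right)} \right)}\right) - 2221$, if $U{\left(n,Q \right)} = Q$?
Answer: $-1509$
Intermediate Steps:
$l{\left(P \right)} = 4 P^{2}$ ($l{\left(P \right)} = 2 P 2 P = 4 P^{2}$)
$\left(676 + l{\left(U{\left(-7,-3 \right)} \right)}\right) - 2221 = \left(676 + 4 \left(-3\right)^{2}\right) - 2221 = \left(676 + 4 \cdot 9\right) - 2221 = \left(676 + 36\right) - 2221 = 712 - 2221 = -1509$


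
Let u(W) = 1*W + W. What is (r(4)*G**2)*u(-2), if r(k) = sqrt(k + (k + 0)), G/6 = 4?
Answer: -4608*sqrt(2) ≈ -6516.7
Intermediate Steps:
u(W) = 2*W (u(W) = W + W = 2*W)
G = 24 (G = 6*4 = 24)
r(k) = sqrt(2)*sqrt(k) (r(k) = sqrt(k + k) = sqrt(2*k) = sqrt(2)*sqrt(k))
(r(4)*G**2)*u(-2) = ((sqrt(2)*sqrt(4))*24**2)*(2*(-2)) = ((sqrt(2)*2)*576)*(-4) = ((2*sqrt(2))*576)*(-4) = (1152*sqrt(2))*(-4) = -4608*sqrt(2)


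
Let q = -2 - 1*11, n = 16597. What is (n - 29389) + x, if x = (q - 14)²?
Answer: -12063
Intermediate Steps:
q = -13 (q = -2 - 11 = -13)
x = 729 (x = (-13 - 14)² = (-27)² = 729)
(n - 29389) + x = (16597 - 29389) + 729 = -12792 + 729 = -12063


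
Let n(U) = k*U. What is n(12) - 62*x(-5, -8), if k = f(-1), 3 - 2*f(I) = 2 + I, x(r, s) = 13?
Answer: -794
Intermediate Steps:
f(I) = ½ - I/2 (f(I) = 3/2 - (2 + I)/2 = 3/2 + (-1 - I/2) = ½ - I/2)
k = 1 (k = ½ - ½*(-1) = ½ + ½ = 1)
n(U) = U (n(U) = 1*U = U)
n(12) - 62*x(-5, -8) = 12 - 62*13 = 12 - 806 = -794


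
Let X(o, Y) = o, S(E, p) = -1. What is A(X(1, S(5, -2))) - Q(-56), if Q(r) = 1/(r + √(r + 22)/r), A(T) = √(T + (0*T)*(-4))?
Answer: 5005073/4917265 - 28*I*√34/4917265 ≈ 1.0179 - 3.3203e-5*I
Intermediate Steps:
A(T) = √T (A(T) = √(T + 0*(-4)) = √(T + 0) = √T)
Q(r) = 1/(r + √(22 + r)/r)
A(X(1, S(5, -2))) - Q(-56) = √1 - (-56)/((-56)² + √(22 - 56)) = 1 - (-56)/(3136 + √(-34)) = 1 - (-56)/(3136 + I*√34) = 1 + 56/(3136 + I*√34)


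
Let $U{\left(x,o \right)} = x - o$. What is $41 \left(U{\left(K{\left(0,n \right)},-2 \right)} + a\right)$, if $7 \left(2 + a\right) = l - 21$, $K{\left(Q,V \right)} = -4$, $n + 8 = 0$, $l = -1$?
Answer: $- \frac{2050}{7} \approx -292.86$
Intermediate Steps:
$n = -8$ ($n = -8 + 0 = -8$)
$a = - \frac{36}{7}$ ($a = -2 + \frac{-1 - 21}{7} = -2 + \frac{1}{7} \left(-22\right) = -2 - \frac{22}{7} = - \frac{36}{7} \approx -5.1429$)
$41 \left(U{\left(K{\left(0,n \right)},-2 \right)} + a\right) = 41 \left(\left(-4 - -2\right) - \frac{36}{7}\right) = 41 \left(\left(-4 + 2\right) - \frac{36}{7}\right) = 41 \left(-2 - \frac{36}{7}\right) = 41 \left(- \frac{50}{7}\right) = - \frac{2050}{7}$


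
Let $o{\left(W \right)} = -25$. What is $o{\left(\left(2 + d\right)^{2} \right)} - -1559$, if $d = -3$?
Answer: $1534$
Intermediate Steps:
$o{\left(\left(2 + d\right)^{2} \right)} - -1559 = -25 - -1559 = -25 + 1559 = 1534$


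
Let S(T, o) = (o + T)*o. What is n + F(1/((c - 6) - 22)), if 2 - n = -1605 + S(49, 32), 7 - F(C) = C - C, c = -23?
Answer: -978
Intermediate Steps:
F(C) = 7 (F(C) = 7 - (C - C) = 7 - 1*0 = 7 + 0 = 7)
S(T, o) = o*(T + o) (S(T, o) = (T + o)*o = o*(T + o))
n = -985 (n = 2 - (-1605 + 32*(49 + 32)) = 2 - (-1605 + 32*81) = 2 - (-1605 + 2592) = 2 - 1*987 = 2 - 987 = -985)
n + F(1/((c - 6) - 22)) = -985 + 7 = -978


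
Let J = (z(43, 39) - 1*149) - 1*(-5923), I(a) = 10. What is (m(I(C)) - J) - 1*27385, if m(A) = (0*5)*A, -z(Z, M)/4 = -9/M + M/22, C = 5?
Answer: -4740855/143 ≈ -33153.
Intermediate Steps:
z(Z, M) = 36/M - 2*M/11 (z(Z, M) = -4*(-9/M + M/22) = 36/M - 2*M/11)
m(A) = 0 (m(A) = 0*A = 0)
J = 824800/143 (J = ((36/39 - 2/11*39) - 1*149) - 1*(-5923) = ((36*(1/39) - 78/11) - 149) + 5923 = ((12/13 - 78/11) - 149) + 5923 = (-882/143 - 149) + 5923 = -22189/143 + 5923 = 824800/143 ≈ 5767.8)
(m(I(C)) - J) - 1*27385 = (0 - 1*824800/143) - 1*27385 = (0 - 824800/143) - 27385 = -824800/143 - 27385 = -4740855/143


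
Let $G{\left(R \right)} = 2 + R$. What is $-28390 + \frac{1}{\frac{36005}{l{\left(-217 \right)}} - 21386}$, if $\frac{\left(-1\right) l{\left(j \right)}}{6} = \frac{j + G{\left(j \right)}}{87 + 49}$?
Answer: $- \frac{179339034134}{6316979} \approx -28390.0$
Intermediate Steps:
$l{\left(j \right)} = - \frac{3}{34} - \frac{3 j}{34}$ ($l{\left(j \right)} = - 6 \frac{j + \left(2 + j\right)}{87 + 49} = - 6 \frac{2 + 2 j}{136} = - 6 \left(2 + 2 j\right) \frac{1}{136} = - 6 \left(\frac{1}{68} + \frac{j}{68}\right) = - \frac{3}{34} - \frac{3 j}{34}$)
$-28390 + \frac{1}{\frac{36005}{l{\left(-217 \right)}} - 21386} = -28390 + \frac{1}{\frac{36005}{- \frac{3}{34} - - \frac{651}{34}} - 21386} = -28390 + \frac{1}{\frac{36005}{- \frac{3}{34} + \frac{651}{34}} - 21386} = -28390 + \frac{1}{\frac{36005}{\frac{324}{17}} - 21386} = -28390 + \frac{1}{36005 \cdot \frac{17}{324} - 21386} = -28390 + \frac{1}{\frac{612085}{324} - 21386} = -28390 + \frac{1}{- \frac{6316979}{324}} = -28390 - \frac{324}{6316979} = - \frac{179339034134}{6316979}$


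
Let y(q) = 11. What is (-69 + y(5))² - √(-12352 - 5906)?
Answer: 3364 - I*√18258 ≈ 3364.0 - 135.12*I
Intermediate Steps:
(-69 + y(5))² - √(-12352 - 5906) = (-69 + 11)² - √(-12352 - 5906) = (-58)² - √(-18258) = 3364 - I*√18258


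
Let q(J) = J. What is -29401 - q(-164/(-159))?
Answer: -4674923/159 ≈ -29402.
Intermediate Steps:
-29401 - q(-164/(-159)) = -29401 - (-164)/(-159) = -29401 - (-164)*(-1)/159 = -29401 - 1*164/159 = -29401 - 164/159 = -4674923/159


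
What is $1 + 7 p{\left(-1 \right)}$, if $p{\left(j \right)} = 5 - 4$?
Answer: $8$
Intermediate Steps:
$p{\left(j \right)} = 1$ ($p{\left(j \right)} = 5 - 4 = 1$)
$1 + 7 p{\left(-1 \right)} = 1 + 7 \cdot 1 = 1 + 7 = 8$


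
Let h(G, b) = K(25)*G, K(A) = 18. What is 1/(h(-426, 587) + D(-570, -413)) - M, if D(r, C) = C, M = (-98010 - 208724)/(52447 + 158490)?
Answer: 2478506517/1704581897 ≈ 1.4540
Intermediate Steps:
M = -306734/210937 ≈ -1.4541
h(G, b) = 18*G
1/(h(-426, 587) + D(-570, -413)) - M = 1/(18*(-426) - 413) - 1*(-306734/210937) = 1/(-7668 - 413) + 306734/210937 = 1/(-8081) + 306734/210937 = -1/8081 + 306734/210937 = 2478506517/1704581897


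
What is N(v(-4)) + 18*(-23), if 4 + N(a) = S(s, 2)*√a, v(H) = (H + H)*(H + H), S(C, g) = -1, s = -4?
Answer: -426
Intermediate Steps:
v(H) = 4*H² (v(H) = (2*H)*(2*H) = 4*H²)
N(a) = -4 - √a
N(v(-4)) + 18*(-23) = (-4 - √(4*(-4)²)) + 18*(-23) = (-4 - √(4*16)) - 414 = (-4 - √64) - 414 = (-4 - 1*8) - 414 = (-4 - 8) - 414 = -12 - 414 = -426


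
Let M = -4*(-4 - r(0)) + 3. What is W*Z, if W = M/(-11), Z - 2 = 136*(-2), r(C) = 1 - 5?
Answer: 810/11 ≈ 73.636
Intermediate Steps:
r(C) = -4
M = 3 (M = -4*(-4 - 1*(-4)) + 3 = -4*(-4 + 4) + 3 = -4*0 + 3 = 0 + 3 = 3)
Z = -270 (Z = 2 + 136*(-2) = 2 - 272 = -270)
W = -3/11 (W = 3/(-11) = 3*(-1/11) = -3/11 ≈ -0.27273)
W*Z = -3/11*(-270) = 810/11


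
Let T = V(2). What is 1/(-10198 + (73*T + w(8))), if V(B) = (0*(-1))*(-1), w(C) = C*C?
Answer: -1/10134 ≈ -9.8678e-5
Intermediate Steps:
w(C) = C²
V(B) = 0 (V(B) = 0*(-1) = 0)
T = 0
1/(-10198 + (73*T + w(8))) = 1/(-10198 + (73*0 + 8²)) = 1/(-10198 + (0 + 64)) = 1/(-10198 + 64) = 1/(-10134) = -1/10134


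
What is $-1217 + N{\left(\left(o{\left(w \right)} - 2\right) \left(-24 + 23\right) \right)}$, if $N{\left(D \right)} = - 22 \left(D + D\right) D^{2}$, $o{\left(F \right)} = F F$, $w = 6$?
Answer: $1728159$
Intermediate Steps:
$o{\left(F \right)} = F^{2}$
$N{\left(D \right)} = - 44 D^{3}$ ($N{\left(D \right)} = - 22 \cdot 2 D D^{2} = - 44 D D^{2} = - 44 D^{3}$)
$-1217 + N{\left(\left(o{\left(w \right)} - 2\right) \left(-24 + 23\right) \right)} = -1217 - 44 \left(\left(6^{2} - 2\right) \left(-24 + 23\right)\right)^{3} = -1217 - 44 \left(\left(36 - 2\right) \left(-1\right)\right)^{3} = -1217 - 44 \left(34 \left(-1\right)\right)^{3} = -1217 - 44 \left(-34\right)^{3} = -1217 - -1729376 = -1217 + 1729376 = 1728159$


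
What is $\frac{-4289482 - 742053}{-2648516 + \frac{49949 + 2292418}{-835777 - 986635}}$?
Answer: $\frac{9169529762420}{4826689682959} \approx 1.8998$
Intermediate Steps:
$\frac{-4289482 - 742053}{-2648516 + \frac{49949 + 2292418}{-835777 - 986635}} = - \frac{5031535}{-2648516 + \frac{2342367}{-1822412}} = - \frac{5031535}{-2648516 + 2342367 \left(- \frac{1}{1822412}\right)} = - \frac{5031535}{-2648516 - \frac{2342367}{1822412}} = - \frac{5031535}{- \frac{4826689682959}{1822412}} = \left(-5031535\right) \left(- \frac{1822412}{4826689682959}\right) = \frac{9169529762420}{4826689682959}$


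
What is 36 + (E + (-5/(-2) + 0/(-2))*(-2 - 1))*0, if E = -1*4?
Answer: 36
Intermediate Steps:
E = -4
36 + (E + (-5/(-2) + 0/(-2))*(-2 - 1))*0 = 36 + (-4 + (-5/(-2) + 0/(-2))*(-2 - 1))*0 = 36 + (-4 + (-5*(-1/2) + 0*(-1/2))*(-3))*0 = 36 + (-4 + (5/2 + 0)*(-3))*0 = 36 + (-4 + (5/2)*(-3))*0 = 36 + (-4 - 15/2)*0 = 36 - 23/2*0 = 36 + 0 = 36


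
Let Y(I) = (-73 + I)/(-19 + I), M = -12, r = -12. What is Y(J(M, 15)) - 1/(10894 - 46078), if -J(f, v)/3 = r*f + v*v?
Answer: 20759123/19808592 ≈ 1.0480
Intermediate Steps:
J(f, v) = -3*v**2 + 36*f (J(f, v) = -3*(-12*f + v*v) = -3*(-12*f + v**2) = -3*(v**2 - 12*f) = -3*v**2 + 36*f)
Y(I) = (-73 + I)/(-19 + I)
Y(J(M, 15)) - 1/(10894 - 46078) = (-73 + (-3*15**2 + 36*(-12)))/(-19 + (-3*15**2 + 36*(-12))) - 1/(10894 - 46078) = (-73 + (-3*225 - 432))/(-19 + (-3*225 - 432)) - 1/(-35184) = (-73 + (-675 - 432))/(-19 + (-675 - 432)) - 1*(-1/35184) = (-73 - 1107)/(-19 - 1107) + 1/35184 = -1180/(-1126) + 1/35184 = -1/1126*(-1180) + 1/35184 = 590/563 + 1/35184 = 20759123/19808592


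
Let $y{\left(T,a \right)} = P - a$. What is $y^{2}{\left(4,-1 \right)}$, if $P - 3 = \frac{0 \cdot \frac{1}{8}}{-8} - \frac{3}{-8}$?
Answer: $\frac{1225}{64} \approx 19.141$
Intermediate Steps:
$P = \frac{27}{8}$ ($P = 3 + \left(\frac{0 \cdot \frac{1}{8}}{-8} - \frac{3}{-8}\right) = 3 + \left(0 \cdot \frac{1}{8} \left(- \frac{1}{8}\right) - - \frac{3}{8}\right) = 3 + \left(0 \left(- \frac{1}{8}\right) + \frac{3}{8}\right) = 3 + \left(0 + \frac{3}{8}\right) = 3 + \frac{3}{8} = \frac{27}{8} \approx 3.375$)
$y{\left(T,a \right)} = \frac{27}{8} - a$
$y^{2}{\left(4,-1 \right)} = \left(\frac{27}{8} - -1\right)^{2} = \left(\frac{27}{8} + 1\right)^{2} = \left(\frac{35}{8}\right)^{2} = \frac{1225}{64}$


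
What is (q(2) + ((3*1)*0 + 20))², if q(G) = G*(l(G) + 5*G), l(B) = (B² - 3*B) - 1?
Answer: 1156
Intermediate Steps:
l(B) = -1 + B² - 3*B
q(G) = G*(-1 + G² + 2*G) (q(G) = G*((-1 + G² - 3*G) + 5*G) = G*(-1 + G² + 2*G))
(q(2) + ((3*1)*0 + 20))² = (2*(-1 + 2² + 2*2) + ((3*1)*0 + 20))² = (2*(-1 + 4 + 4) + (3*0 + 20))² = (2*7 + (0 + 20))² = (14 + 20)² = 34² = 1156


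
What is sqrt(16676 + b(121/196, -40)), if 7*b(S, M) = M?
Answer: 2*sqrt(204211)/7 ≈ 129.11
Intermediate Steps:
b(S, M) = M/7
sqrt(16676 + b(121/196, -40)) = sqrt(16676 + (1/7)*(-40)) = sqrt(16676 - 40/7) = sqrt(116692/7) = 2*sqrt(204211)/7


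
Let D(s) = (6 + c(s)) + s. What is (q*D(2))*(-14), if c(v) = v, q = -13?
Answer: 1820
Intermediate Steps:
D(s) = 6 + 2*s (D(s) = (6 + s) + s = 6 + 2*s)
(q*D(2))*(-14) = -13*(6 + 2*2)*(-14) = -13*(6 + 4)*(-14) = -13*10*(-14) = -130*(-14) = 1820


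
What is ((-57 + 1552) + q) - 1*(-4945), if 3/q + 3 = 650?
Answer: 4166683/647 ≈ 6440.0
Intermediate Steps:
q = 3/647 (q = 3/(-3 + 650) = 3/647 ≈ 0.0046368)
((-57 + 1552) + q) - 1*(-4945) = ((-57 + 1552) + 3/647) - 1*(-4945) = (1495 + 3/647) + 4945 = 967268/647 + 4945 = 4166683/647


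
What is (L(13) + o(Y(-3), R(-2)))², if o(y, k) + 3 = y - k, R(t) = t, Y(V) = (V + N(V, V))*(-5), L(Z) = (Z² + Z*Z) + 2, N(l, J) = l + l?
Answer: 147456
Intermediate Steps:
N(l, J) = 2*l
L(Z) = 2 + 2*Z² (L(Z) = (Z² + Z²) + 2 = 2*Z² + 2 = 2 + 2*Z²)
Y(V) = -15*V (Y(V) = (V + 2*V)*(-5) = (3*V)*(-5) = -15*V)
o(y, k) = -3 + y - k (o(y, k) = -3 + (y - k) = -3 + y - k)
(L(13) + o(Y(-3), R(-2)))² = ((2 + 2*13²) + (-3 - 15*(-3) - 1*(-2)))² = ((2 + 2*169) + (-3 + 45 + 2))² = ((2 + 338) + 44)² = (340 + 44)² = 384² = 147456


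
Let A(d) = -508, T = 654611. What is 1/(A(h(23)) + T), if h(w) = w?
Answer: 1/654103 ≈ 1.5288e-6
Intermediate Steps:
1/(A(h(23)) + T) = 1/(-508 + 654611) = 1/654103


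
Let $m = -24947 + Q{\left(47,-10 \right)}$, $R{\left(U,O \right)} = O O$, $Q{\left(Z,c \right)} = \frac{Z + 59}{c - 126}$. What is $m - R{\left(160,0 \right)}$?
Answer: $- \frac{1696449}{68} \approx -24948.0$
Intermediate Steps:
$Q{\left(Z,c \right)} = \frac{59 + Z}{-126 + c}$
$R{\left(U,O \right)} = O^{2}$
$m = - \frac{1696449}{68}$ ($m = -24947 + \frac{59 + 47}{-126 - 10} = -24947 + \frac{1}{-136} \cdot 106 = -24947 - \frac{53}{68} = - \frac{1696449}{68} \approx -24948.0$)
$m - R{\left(160,0 \right)} = - \frac{1696449}{68} - 0^{2} = - \frac{1696449}{68} - 0 = - \frac{1696449}{68} + 0 = - \frac{1696449}{68}$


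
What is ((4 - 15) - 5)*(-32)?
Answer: 512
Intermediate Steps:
((4 - 15) - 5)*(-32) = (-11 - 5)*(-32) = -16*(-32) = 512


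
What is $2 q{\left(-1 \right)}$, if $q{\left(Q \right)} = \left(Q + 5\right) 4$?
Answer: $32$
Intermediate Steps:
$q{\left(Q \right)} = 20 + 4 Q$ ($q{\left(Q \right)} = \left(5 + Q\right) 4 = 20 + 4 Q$)
$2 q{\left(-1 \right)} = 2 \left(20 + 4 \left(-1\right)\right) = 2 \left(20 - 4\right) = 2 \cdot 16 = 32$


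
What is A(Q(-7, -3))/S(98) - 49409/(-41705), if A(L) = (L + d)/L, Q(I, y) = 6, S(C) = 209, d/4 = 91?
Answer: 107188/72435 ≈ 1.4798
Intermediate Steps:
d = 364 (d = 4*91 = 364)
A(L) = (364 + L)/L (A(L) = (L + 364)/L = (364 + L)/L)
A(Q(-7, -3))/S(98) - 49409/(-41705) = ((364 + 6)/6)/209 - 49409/(-41705) = ((⅙)*370)*(1/209) - 49409*(-1/41705) = (185/3)*(1/209) + 49409/41705 = 185/627 + 49409/41705 = 107188/72435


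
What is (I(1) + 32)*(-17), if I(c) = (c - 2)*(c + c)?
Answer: -510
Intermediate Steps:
I(c) = 2*c*(-2 + c) (I(c) = (-2 + c)*(2*c) = 2*c*(-2 + c))
(I(1) + 32)*(-17) = (2*1*(-2 + 1) + 32)*(-17) = (2*1*(-1) + 32)*(-17) = (-2 + 32)*(-17) = 30*(-17) = -510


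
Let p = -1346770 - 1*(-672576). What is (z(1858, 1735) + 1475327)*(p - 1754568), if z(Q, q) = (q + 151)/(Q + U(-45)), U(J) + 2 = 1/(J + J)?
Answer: -598537589680171666/167039 ≈ -3.5832e+12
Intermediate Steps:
U(J) = -2 + 1/(2*J) (U(J) = -2 + 1/(J + J) = -2 + 1/(2*J))
z(Q, q) = (151 + q)/(-181/90 + Q) (z(Q, q) = (q + 151)/(Q + (-2 + (½)/(-45))) = (151 + q)/(Q + (-2 + (½)*(-1/45))) = (151 + q)/(Q + (-2 - 1/90)) = (151 + q)/(Q - 181/90) = (151 + q)/(-181/90 + Q))
p = -674194 (p = -1346770 + 672576 = -674194)
(z(1858, 1735) + 1475327)*(p - 1754568) = (90*(151 + 1735)/(-181 + 90*1858) + 1475327)*(-674194 - 1754568) = (90*1886/(-181 + 167220) + 1475327)*(-2428762) = (90*1886/167039 + 1475327)*(-2428762) = (90*(1/167039)*1886 + 1475327)*(-2428762) = (169740/167039 + 1475327)*(-2428762) = (246437316493/167039)*(-2428762) = -598537589680171666/167039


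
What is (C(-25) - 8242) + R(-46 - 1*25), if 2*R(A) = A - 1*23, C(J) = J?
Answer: -8314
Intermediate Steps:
R(A) = -23/2 + A/2 (R(A) = (A - 1*23)/2 = (A - 23)/2 = (-23 + A)/2 = -23/2 + A/2)
(C(-25) - 8242) + R(-46 - 1*25) = (-25 - 8242) + (-23/2 + (-46 - 1*25)/2) = -8267 + (-23/2 + (-46 - 25)/2) = -8267 + (-23/2 + (1/2)*(-71)) = -8267 + (-23/2 - 71/2) = -8267 - 47 = -8314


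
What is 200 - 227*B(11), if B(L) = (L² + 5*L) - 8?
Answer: -37936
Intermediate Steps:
B(L) = -8 + L² + 5*L
200 - 227*B(11) = 200 - 227*(-8 + 11² + 5*11) = 200 - 227*(-8 + 121 + 55) = 200 - 227*168 = 200 - 38136 = -37936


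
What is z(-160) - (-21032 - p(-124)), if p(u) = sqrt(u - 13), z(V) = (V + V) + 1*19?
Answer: 20731 + I*sqrt(137) ≈ 20731.0 + 11.705*I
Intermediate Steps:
z(V) = 19 + 2*V (z(V) = 2*V + 19 = 19 + 2*V)
p(u) = sqrt(-13 + u)
z(-160) - (-21032 - p(-124)) = (19 + 2*(-160)) - (-21032 - sqrt(-13 - 124)) = (19 - 320) - (-21032 - sqrt(-137)) = -301 - (-21032 - I*sqrt(137)) = -301 + (21032 + I*sqrt(137)) = 20731 + I*sqrt(137)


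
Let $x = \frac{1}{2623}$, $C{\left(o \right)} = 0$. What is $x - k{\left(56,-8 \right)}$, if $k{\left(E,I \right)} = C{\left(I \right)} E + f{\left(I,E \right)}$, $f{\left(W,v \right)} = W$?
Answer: $\frac{20985}{2623} \approx 8.0004$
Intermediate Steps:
$x = \frac{1}{2623} \approx 0.00038124$
$k{\left(E,I \right)} = I$ ($k{\left(E,I \right)} = 0 E + I = 0 + I = I$)
$x - k{\left(56,-8 \right)} = \frac{1}{2623} - -8 = \frac{1}{2623} + 8 = \frac{20985}{2623}$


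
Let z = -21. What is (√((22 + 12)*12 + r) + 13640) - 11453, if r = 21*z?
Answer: 2187 + I*√33 ≈ 2187.0 + 5.7446*I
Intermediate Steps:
r = -441 (r = 21*(-21) = -441)
(√((22 + 12)*12 + r) + 13640) - 11453 = (√((22 + 12)*12 - 441) + 13640) - 11453 = (√(34*12 - 441) + 13640) - 11453 = (√(408 - 441) + 13640) - 11453 = (√(-33) + 13640) - 11453 = (I*√33 + 13640) - 11453 = (13640 + I*√33) - 11453 = 2187 + I*√33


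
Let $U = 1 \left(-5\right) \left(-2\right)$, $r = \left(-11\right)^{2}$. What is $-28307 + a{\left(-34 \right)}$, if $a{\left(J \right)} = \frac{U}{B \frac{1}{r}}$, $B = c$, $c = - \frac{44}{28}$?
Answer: $-29077$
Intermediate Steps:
$c = - \frac{11}{7}$ ($c = \left(-44\right) \frac{1}{28} = - \frac{11}{7} \approx -1.5714$)
$r = 121$
$B = - \frac{11}{7} \approx -1.5714$
$U = 10$ ($U = \left(-5\right) \left(-2\right) = 10$)
$a{\left(J \right)} = -770$ ($a{\left(J \right)} = \frac{10}{\left(- \frac{11}{7}\right) \frac{1}{121}} = \frac{10}{- \frac{1}{77}} = 10 \left(-77\right) = -770$)
$-28307 + a{\left(-34 \right)} = -28307 - 770 = -29077$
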